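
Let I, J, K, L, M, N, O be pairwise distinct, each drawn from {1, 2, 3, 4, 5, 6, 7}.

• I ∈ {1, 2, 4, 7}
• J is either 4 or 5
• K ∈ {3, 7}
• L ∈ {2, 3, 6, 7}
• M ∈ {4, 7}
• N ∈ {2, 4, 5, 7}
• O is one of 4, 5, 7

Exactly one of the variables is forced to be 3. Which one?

Among the 7 variables, 1 fits only I (and all 7 values in {1, 2, 3, 4, 5, 6, 7} must be used), so I = 1.
Among the 6 still-open variables, 6 fits only L (and all 6 values in {2, 3, 4, 5, 6, 7} must be used), so L = 6.
The 5 still-open variables together cover exactly {2, 3, 4, 5, 7} — 5 values for 5 variables — and 2 appears only in N's list, so N = 2.
The 4 still-open variables draw from only 4 values {3, 4, 5, 7}, so each is used; only K can be 3, hence K = 3.

K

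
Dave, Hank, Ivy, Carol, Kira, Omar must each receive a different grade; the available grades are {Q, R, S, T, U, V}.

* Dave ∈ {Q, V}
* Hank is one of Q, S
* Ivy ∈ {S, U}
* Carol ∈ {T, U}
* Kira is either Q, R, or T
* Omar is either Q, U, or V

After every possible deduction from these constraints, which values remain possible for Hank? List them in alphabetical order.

The 6 variables together cover exactly {Q, R, S, T, U, V} — 6 values for 6 variables — and R appears only in Kira's list, so Kira = R.
Among the 5 still-open variables, T fits only Carol (and all 5 values in {Q, S, T, U, V} must be used), so Carol = T.
No further eliminations apply; Hank can still be any of Q, S.

Q, S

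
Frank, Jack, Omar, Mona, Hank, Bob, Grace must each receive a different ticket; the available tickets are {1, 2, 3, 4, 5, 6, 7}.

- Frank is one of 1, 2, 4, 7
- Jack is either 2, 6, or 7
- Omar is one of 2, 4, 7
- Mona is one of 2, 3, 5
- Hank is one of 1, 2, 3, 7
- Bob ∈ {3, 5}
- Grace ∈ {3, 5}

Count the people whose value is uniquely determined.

The 7 variables together cover exactly {1, 2, 3, 4, 5, 6, 7} — 7 values for 7 variables — and 6 appears only in Jack's list, so Jack = 6.
The 2 variables Bob and Grace are confined to {3, 5}, which locks those values in; drop them from Mona, Hank.
Mona must be 2 (only option left). So Frank, Omar, Hank can't be 2.
Determined: Jack=6, Mona=2. The other people each still have more than one consistent value. That makes 2.

2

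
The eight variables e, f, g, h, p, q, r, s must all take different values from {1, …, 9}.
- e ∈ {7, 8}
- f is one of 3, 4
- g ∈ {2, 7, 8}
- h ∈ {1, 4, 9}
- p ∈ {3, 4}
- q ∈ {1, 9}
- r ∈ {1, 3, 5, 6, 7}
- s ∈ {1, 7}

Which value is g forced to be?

2

The 2 variables f and p are confined to {3, 4}, which locks those values in; drop them from h, r.
The 2 variables h and q are confined to {1, 9}, which locks those values in; drop them from r, s.
s has just one choice, so s = 7. So e, g, r can't be 7.
e has just one choice, so e = 8. Remove 8 from g.
So g = 2.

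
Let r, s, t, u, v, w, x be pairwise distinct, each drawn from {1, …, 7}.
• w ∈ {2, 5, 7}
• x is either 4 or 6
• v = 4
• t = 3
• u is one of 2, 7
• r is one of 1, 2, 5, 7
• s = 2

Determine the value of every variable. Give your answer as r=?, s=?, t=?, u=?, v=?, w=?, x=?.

s must be 2 (only option left). Strike 2 from r, u, w.
That leaves t = 3.
u's domain is down to {7}, so u = 7. Remove 7 from r, w.
v has just one choice, so v = 4. So x can't be 4.
w must be 5 (only option left). Strike 5 from r.
x must be 6 (only option left).
r has just one choice, so r = 1.

r=1, s=2, t=3, u=7, v=4, w=5, x=6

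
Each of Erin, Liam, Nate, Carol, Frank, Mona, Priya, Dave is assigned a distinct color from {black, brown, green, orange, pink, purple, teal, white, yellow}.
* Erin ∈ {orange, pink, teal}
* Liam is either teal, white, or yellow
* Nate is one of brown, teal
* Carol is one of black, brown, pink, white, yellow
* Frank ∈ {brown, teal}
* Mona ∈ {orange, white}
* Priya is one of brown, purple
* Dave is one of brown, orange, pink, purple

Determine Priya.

The 8 variables draw from only 8 values {black, brown, orange, pink, purple, teal, white, yellow}, so each is used; only Carol can be black, hence Carol = black.
The 7 still-open variables together cover exactly {brown, orange, pink, purple, teal, white, yellow} — 7 values for 7 variables — and yellow appears only in Liam's list, so Liam = yellow.
The 6 still-open variables draw from only 6 values {brown, orange, pink, purple, teal, white}, so each is used; only Mona can be white, hence Mona = white.
Nate and Frank share exactly the 2 values {brown, teal}; by pigeonhole those values go to them, so strike brown, teal from Erin, Priya, Dave.
So Priya = purple.

purple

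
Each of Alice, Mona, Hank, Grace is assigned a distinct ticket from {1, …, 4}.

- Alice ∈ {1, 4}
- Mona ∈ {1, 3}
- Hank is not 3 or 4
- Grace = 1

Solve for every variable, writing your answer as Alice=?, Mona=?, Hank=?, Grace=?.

Alice=4, Mona=3, Hank=2, Grace=1

Grace must be 1 (only option left). Remove 1 from Alice, Mona, Hank.
Alice has just one choice, so Alice = 4.
Mona must be 3 (only option left).
That leaves Hank = 2.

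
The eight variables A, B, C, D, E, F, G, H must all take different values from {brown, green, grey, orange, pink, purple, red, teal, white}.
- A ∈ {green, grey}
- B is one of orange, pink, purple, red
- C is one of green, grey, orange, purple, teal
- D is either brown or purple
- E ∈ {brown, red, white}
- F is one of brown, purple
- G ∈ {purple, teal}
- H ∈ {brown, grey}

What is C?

D and F between them cover only {brown, purple} — a naked pair. Remove those values from B, C, E, G, H.
G has just one choice, so G = teal. Remove teal from C.
That leaves H = grey. Remove grey from A, C.
A has just one choice, so A = green. Strike green from C.
So C = orange.

orange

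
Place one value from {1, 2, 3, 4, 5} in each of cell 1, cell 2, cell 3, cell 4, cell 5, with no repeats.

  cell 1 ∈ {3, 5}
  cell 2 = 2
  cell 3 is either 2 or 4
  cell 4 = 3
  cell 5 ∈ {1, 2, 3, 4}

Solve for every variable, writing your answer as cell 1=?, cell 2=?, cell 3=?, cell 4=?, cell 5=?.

cell 1=5, cell 2=2, cell 3=4, cell 4=3, cell 5=1

cell 2 has just one choice, so cell 2 = 2. So cell 3, cell 5 can't be 2.
cell 3's domain is down to {4}, so cell 3 = 4. Remove 4 from cell 5.
cell 4's domain is down to {3}, so cell 4 = 3. So cell 1, cell 5 can't be 3.
cell 5's domain is down to {1}, so cell 5 = 1.
cell 1 must be 5 (only option left).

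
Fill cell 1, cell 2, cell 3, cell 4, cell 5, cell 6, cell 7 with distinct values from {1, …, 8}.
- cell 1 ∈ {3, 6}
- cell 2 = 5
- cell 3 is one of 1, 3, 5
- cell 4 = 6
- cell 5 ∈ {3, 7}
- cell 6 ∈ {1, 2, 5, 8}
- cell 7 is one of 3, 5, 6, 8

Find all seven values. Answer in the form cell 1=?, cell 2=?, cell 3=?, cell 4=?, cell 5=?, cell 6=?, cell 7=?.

cell 1=3, cell 2=5, cell 3=1, cell 4=6, cell 5=7, cell 6=2, cell 7=8

cell 2's domain is down to {5}, so cell 2 = 5. Eliminate 5 elsewhere: cell 3, cell 6, cell 7.
cell 4 must be 6 (only option left). Remove 6 from cell 1, cell 7.
That leaves cell 1 = 3. Eliminate 3 elsewhere: cell 3, cell 5, cell 7.
cell 3 must be 1 (only option left). Strike 1 from cell 6.
That leaves cell 5 = 7.
cell 7 must be 8 (only option left). So cell 6 can't be 8.
cell 6 must be 2 (only option left).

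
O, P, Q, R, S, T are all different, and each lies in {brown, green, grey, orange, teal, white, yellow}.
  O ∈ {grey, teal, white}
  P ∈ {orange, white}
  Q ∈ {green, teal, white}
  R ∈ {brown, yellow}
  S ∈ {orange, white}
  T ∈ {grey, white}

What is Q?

green

The 2 variables P and S are confined to {orange, white}, which locks those values in; drop them from O, Q, T.
T has just one choice, so T = grey. So O can't be grey.
O has just one choice, so O = teal. So Q can't be teal.
So Q = green.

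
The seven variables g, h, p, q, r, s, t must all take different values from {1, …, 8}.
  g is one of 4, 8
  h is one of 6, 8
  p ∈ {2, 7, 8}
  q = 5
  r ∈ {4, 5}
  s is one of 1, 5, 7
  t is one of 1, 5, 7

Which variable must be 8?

g

q's domain is down to {5}, so q = 5. Eliminate 5 elsewhere: r, s, t.
That leaves r = 4. Strike 4 from g.
So 8 goes to g.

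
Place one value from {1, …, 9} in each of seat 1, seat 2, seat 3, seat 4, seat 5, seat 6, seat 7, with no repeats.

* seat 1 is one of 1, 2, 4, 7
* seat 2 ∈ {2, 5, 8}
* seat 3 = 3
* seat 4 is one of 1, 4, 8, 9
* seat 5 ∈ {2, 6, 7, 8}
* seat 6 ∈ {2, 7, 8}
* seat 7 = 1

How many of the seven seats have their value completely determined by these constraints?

2

seat 3's domain is down to {3}, so seat 3 = 3.
seat 7's domain is down to {1}, so seat 7 = 1. Strike 1 from seat 1, seat 4.
Determined: seat 3=3, seat 7=1. The other seats each still have more than one consistent value. That makes 2.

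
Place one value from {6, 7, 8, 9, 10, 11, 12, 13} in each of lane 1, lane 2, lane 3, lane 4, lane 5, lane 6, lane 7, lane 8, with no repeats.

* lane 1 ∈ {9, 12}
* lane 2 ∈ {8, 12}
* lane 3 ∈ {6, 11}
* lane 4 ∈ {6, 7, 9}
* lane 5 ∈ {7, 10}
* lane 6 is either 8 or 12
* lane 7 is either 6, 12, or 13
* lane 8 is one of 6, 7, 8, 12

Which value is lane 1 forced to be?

The 8 variables together cover exactly {6, 7, 8, 9, 10, 11, 12, 13} — 8 values for 8 variables — and 10 appears only in lane 5's list, so lane 5 = 10.
The 7 still-open variables draw from only 7 values {6, 7, 8, 9, 11, 12, 13}, so each is used; only lane 3 can be 11, hence lane 3 = 11.
Among the 6 still-open variables, 13 fits only lane 7 (and all 6 values in {6, 7, 8, 9, 12, 13} must be used), so lane 7 = 13.
The 2 variables lane 2 and lane 6 are confined to {8, 12}, which locks those values in; drop them from lane 1, lane 8.
So lane 1 = 9.

9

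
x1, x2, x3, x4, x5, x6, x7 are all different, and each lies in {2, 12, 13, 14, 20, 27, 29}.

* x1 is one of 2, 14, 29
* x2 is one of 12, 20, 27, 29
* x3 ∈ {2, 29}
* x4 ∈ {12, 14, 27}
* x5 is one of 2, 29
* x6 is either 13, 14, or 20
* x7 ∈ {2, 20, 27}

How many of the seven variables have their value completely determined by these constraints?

2

Among the 7 variables, 13 fits only x6 (and all 7 values in {2, 12, 13, 14, 20, 27, 29} must be used), so x6 = 13.
The 2 variables x3 and x5 are confined to {2, 29}, which locks those values in; drop them from x1, x2, x7.
x1's domain is down to {14}, so x1 = 14. Strike 14 from x4.
Determined: x1=14, x6=13. The other variables each still have more than one consistent value. That makes 2.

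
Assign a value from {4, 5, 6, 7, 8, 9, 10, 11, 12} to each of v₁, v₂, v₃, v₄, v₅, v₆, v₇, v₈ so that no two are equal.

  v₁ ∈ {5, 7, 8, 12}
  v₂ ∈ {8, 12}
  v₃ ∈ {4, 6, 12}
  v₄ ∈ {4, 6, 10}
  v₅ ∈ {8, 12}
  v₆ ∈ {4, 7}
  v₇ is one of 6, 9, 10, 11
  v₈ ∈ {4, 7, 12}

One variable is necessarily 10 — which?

The 2 variables v₂ and v₅ are confined to {8, 12}, which locks those values in; drop them from v₁, v₃, v₈.
v₆ and v₈ between them cover only {4, 7} — a naked pair. Remove those values from v₁, v₃, v₄.
That leaves v₁ = 5.
That leaves v₃ = 6. Strike 6 from v₄, v₇.
So 10 goes to v₄.

v₄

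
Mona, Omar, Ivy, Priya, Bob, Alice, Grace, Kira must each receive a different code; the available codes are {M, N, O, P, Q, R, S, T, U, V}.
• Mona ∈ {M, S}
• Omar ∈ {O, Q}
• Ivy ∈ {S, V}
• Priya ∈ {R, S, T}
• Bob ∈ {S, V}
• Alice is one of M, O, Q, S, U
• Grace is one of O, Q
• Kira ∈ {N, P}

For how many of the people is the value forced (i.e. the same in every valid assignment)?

Omar and Grace between them cover only {O, Q} — a naked pair. Remove those values from Alice.
Ivy and Bob between them cover only {S, V} — a naked pair. Remove those values from Mona, Priya, Alice.
Mona must be M (only option left). Remove M from Alice.
That leaves Alice = U.
Determined: Mona=M, Alice=U. The other people each still have more than one consistent value. That makes 2.

2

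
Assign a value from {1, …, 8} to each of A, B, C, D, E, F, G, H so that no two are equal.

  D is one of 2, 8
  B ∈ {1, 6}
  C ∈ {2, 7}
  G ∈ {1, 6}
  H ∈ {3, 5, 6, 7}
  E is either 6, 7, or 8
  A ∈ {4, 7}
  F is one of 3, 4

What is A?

4

The 8 variables together cover exactly {1, 2, 3, 4, 5, 6, 7, 8} — 8 values for 8 variables — and 5 appears only in H's list, so H = 5.
The 7 still-open variables draw from only 7 values {1, 2, 3, 4, 6, 7, 8}, so each is used; only F can be 3, hence F = 3.
The 6 still-open variables draw from only 6 values {1, 2, 4, 6, 7, 8}, so each is used; only A can be 4, hence A = 4.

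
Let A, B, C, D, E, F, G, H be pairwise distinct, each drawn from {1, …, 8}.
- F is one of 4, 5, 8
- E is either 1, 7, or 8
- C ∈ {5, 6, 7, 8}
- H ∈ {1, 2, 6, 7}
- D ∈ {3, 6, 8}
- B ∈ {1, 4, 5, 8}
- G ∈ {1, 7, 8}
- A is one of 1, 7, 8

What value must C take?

6

The 8 variables together cover exactly {1, 2, 3, 4, 5, 6, 7, 8} — 8 values for 8 variables — and 2 appears only in H's list, so H = 2.
Among the 7 still-open variables, 3 fits only D (and all 7 values in {1, 3, 4, 5, 6, 7, 8} must be used), so D = 3.
The 6 still-open variables draw from only 6 values {1, 4, 5, 6, 7, 8}, so each is used; only C can be 6, hence C = 6.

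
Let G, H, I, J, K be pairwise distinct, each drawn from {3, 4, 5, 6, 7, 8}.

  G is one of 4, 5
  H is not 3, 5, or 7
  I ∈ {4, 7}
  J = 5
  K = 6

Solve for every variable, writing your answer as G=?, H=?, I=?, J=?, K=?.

J has just one choice, so J = 5. Remove 5 from G.
K has just one choice, so K = 6. Eliminate 6 elsewhere: H.
G's domain is down to {4}, so G = 4. Remove 4 from H, I.
H has just one choice, so H = 8.
I's domain is down to {7}, so I = 7.

G=4, H=8, I=7, J=5, K=6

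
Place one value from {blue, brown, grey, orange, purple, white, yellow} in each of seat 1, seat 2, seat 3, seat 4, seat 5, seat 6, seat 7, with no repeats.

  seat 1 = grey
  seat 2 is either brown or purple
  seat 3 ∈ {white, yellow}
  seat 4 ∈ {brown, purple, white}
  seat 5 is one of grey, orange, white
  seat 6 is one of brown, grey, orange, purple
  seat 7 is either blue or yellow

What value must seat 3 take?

yellow

seat 1's domain is down to {grey}, so seat 1 = grey. Strike grey from seat 5, seat 6.
The 6 still-open variables together cover exactly {blue, brown, orange, purple, white, yellow} — 6 values for 6 variables — and blue appears only in seat 7's list, so seat 7 = blue.
Among the 5 still-open variables, yellow fits only seat 3 (and all 5 values in {brown, orange, purple, white, yellow} must be used), so seat 3 = yellow.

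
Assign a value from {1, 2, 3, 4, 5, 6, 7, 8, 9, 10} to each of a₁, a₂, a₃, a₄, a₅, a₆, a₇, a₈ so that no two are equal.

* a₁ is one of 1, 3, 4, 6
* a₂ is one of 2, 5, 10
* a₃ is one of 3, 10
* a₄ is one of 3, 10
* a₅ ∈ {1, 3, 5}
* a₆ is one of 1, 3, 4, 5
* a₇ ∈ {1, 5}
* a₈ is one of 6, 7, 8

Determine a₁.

a₃ and a₄ between them cover only {3, 10} — a naked pair. Remove those values from a₁, a₂, a₅, a₆.
a₅ and a₇ between them cover only {1, 5} — a naked pair. Remove those values from a₁, a₂, a₆.
a₂ has just one choice, so a₂ = 2.
a₆'s domain is down to {4}, so a₆ = 4. Eliminate 4 elsewhere: a₁.
So a₁ = 6.

6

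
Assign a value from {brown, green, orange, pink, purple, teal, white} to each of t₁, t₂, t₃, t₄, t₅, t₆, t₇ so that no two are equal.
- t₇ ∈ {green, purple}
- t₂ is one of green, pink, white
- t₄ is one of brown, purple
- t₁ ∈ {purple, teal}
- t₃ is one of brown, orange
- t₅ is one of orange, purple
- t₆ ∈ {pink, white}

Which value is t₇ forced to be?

The 7 variables draw from only 7 values {brown, green, orange, pink, purple, teal, white}, so each is used; only t₁ can be teal, hence t₁ = teal.
The 3 variables t₃, t₄, t₅ are confined to {brown, orange, purple}, which locks those values in; drop them from t₇.
So t₇ = green.

green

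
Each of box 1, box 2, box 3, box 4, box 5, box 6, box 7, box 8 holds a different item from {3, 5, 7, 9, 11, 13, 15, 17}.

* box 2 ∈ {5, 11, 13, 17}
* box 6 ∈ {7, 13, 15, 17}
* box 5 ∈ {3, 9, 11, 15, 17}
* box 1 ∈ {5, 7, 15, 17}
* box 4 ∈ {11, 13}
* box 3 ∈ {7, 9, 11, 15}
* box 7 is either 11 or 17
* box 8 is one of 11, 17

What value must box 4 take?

Among the 8 variables, 3 fits only box 5 (and all 8 values in {3, 5, 7, 9, 11, 13, 15, 17} must be used), so box 5 = 3.
The 7 still-open variables draw from only 7 values {5, 7, 9, 11, 13, 15, 17}, so each is used; only box 3 can be 9, hence box 3 = 9.
box 7 and box 8 between them cover only {11, 17} — a naked pair. Remove those values from box 1, box 2, box 4, box 6.
So box 4 = 13.

13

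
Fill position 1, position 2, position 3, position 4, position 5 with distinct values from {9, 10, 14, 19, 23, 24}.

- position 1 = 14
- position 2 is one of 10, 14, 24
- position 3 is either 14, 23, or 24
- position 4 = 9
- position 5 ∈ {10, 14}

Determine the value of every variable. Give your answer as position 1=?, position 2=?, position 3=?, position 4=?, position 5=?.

position 1 must be 14 (only option left). So position 2, position 3, position 5 can't be 14.
position 4 must be 9 (only option left).
That leaves position 5 = 10. So position 2 can't be 10.
position 2 must be 24 (only option left). Strike 24 from position 3.
position 3 has just one choice, so position 3 = 23.

position 1=14, position 2=24, position 3=23, position 4=9, position 5=10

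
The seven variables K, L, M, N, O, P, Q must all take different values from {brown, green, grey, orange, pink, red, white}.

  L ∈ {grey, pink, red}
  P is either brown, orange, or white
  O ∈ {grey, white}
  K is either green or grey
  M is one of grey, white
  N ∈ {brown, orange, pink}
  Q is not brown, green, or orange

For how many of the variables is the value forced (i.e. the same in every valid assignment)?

The 7 variables draw from only 7 values {brown, green, grey, orange, pink, red, white}, so each is used; only K can be green, hence K = green.
M and O between them cover only {grey, white} — a naked pair. Remove those values from L, P, Q.
L and Q share exactly the 2 values {pink, red}; by pigeonhole those values go to them, so strike pink, red from N.
Determined: K=green. The other variables each still have more than one consistent value. That makes 1.

1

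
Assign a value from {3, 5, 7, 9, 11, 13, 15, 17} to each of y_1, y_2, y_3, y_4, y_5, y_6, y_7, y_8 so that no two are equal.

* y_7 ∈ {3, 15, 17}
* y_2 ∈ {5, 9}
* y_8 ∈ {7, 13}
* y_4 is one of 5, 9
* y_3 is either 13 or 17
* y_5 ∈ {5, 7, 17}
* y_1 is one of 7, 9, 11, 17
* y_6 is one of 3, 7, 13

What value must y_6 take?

3

The 8 variables together cover exactly {3, 5, 7, 9, 11, 13, 15, 17} — 8 values for 8 variables — and 11 appears only in y_1's list, so y_1 = 11.
The 7 still-open variables together cover exactly {3, 5, 7, 9, 13, 15, 17} — 7 values for 7 variables — and 15 appears only in y_7's list, so y_7 = 15.
The 6 still-open variables together cover exactly {3, 5, 7, 9, 13, 17} — 6 values for 6 variables — and 3 appears only in y_6's list, so y_6 = 3.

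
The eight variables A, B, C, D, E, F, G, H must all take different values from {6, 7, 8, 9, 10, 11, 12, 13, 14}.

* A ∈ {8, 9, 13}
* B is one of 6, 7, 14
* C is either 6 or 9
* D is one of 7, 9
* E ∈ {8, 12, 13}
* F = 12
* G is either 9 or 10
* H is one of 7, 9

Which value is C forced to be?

6

F's domain is down to {12}, so F = 12. Strike 12 from E.
Among the 7 still-open variables, 10 fits only G (and all 7 values in {6, 7, 8, 9, 10, 13, 14} must be used), so G = 10.
The 6 still-open variables draw from only 6 values {6, 7, 8, 9, 13, 14}, so each is used; only B can be 14, hence B = 14.
The 5 still-open variables draw from only 5 values {6, 7, 8, 9, 13}, so each is used; only C can be 6, hence C = 6.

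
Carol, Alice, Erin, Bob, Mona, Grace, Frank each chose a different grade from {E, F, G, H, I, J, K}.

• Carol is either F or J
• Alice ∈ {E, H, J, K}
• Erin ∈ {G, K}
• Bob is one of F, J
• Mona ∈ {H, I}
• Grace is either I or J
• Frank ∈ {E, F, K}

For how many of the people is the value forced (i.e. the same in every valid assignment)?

Among the 7 variables, G fits only Erin (and all 7 values in {E, F, G, H, I, J, K} must be used), so Erin = G.
Carol and Bob between them cover only {F, J} — a naked pair. Remove those values from Alice, Grace, Frank.
Grace has just one choice, so Grace = I. Eliminate I elsewhere: Mona.
Mona has just one choice, so Mona = H. Strike H from Alice.
Determined: Erin=G, Mona=H, Grace=I. The other people each still have more than one consistent value. That makes 3.

3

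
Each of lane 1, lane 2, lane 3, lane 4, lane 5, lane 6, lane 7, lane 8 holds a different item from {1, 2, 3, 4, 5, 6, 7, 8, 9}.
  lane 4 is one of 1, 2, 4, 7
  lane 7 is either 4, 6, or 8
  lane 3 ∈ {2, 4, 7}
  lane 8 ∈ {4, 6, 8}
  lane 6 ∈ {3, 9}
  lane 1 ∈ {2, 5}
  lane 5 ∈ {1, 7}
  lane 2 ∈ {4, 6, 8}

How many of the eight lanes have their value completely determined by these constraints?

lane 2, lane 7, lane 8 share exactly the 3 values {4, 6, 8}; by pigeonhole those values go to them, so strike 4, 6, 8 from lane 3, lane 4.
lane 3, lane 4, lane 5 between them cover only {1, 2, 7} — a naked triple. Remove those values from lane 1.
lane 1 must be 5 (only option left).
Determined: lane 1=5. The other lanes each still have more than one consistent value. That makes 1.

1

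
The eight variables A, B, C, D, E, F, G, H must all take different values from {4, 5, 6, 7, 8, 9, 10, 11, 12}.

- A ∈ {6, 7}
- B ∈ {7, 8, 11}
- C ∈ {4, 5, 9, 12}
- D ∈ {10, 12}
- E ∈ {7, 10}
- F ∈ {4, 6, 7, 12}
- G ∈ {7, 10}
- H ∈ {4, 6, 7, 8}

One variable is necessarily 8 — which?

H

The 2 variables E and G are confined to {7, 10}, which locks those values in; drop them from A, B, D, F, H.
That leaves A = 6. So F, H can't be 6.
D must be 12 (only option left). Eliminate 12 elsewhere: C, F.
F must be 4 (only option left). Remove 4 from C, H.
So 8 goes to H.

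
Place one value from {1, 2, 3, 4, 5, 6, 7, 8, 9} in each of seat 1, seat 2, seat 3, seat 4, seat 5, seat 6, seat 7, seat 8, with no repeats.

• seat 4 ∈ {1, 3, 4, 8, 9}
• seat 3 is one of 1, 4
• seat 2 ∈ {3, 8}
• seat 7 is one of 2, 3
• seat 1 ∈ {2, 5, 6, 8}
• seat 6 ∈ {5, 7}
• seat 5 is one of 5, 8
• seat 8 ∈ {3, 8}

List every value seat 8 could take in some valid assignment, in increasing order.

3, 8

seat 2 and seat 8 share exactly the 2 values {3, 8}; by pigeonhole those values go to them, so strike 3, 8 from seat 1, seat 4, seat 5, seat 7.
seat 5 must be 5 (only option left). Eliminate 5 elsewhere: seat 1, seat 6.
seat 6 has just one choice, so seat 6 = 7.
seat 7 has just one choice, so seat 7 = 2. Strike 2 from seat 1.
seat 1 must be 6 (only option left).
No further eliminations apply; seat 8 can still be any of 3, 8.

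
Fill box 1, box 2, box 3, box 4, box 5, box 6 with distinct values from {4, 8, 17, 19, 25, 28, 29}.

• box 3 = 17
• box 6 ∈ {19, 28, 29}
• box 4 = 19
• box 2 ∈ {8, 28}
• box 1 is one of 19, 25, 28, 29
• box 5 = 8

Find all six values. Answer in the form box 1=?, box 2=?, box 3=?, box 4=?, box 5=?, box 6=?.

box 3 has just one choice, so box 3 = 17.
box 4 has just one choice, so box 4 = 19. So box 1, box 6 can't be 19.
box 5 has just one choice, so box 5 = 8. Eliminate 8 elsewhere: box 2.
box 2's domain is down to {28}, so box 2 = 28. Remove 28 from box 1, box 6.
box 6 has just one choice, so box 6 = 29. Remove 29 from box 1.
That leaves box 1 = 25.

box 1=25, box 2=28, box 3=17, box 4=19, box 5=8, box 6=29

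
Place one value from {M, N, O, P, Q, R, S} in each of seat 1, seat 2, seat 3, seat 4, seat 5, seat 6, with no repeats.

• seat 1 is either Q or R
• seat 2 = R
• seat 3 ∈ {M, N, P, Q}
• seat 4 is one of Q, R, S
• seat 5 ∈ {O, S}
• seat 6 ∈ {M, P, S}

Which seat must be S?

seat 4

seat 2's domain is down to {R}, so seat 2 = R. Strike R from seat 1, seat 4.
seat 1 has just one choice, so seat 1 = Q. Remove Q from seat 3, seat 4.
So S goes to seat 4.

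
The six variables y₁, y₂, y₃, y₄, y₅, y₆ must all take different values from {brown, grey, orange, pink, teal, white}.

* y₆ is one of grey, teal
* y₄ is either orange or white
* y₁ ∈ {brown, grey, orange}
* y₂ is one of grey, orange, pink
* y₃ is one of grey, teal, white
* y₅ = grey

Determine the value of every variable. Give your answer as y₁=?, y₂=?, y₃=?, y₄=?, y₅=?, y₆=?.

y₅ must be grey (only option left). Eliminate grey elsewhere: y₁, y₂, y₃, y₆.
y₆ must be teal (only option left). Eliminate teal elsewhere: y₃.
That leaves y₃ = white. So y₄ can't be white.
y₄ has just one choice, so y₄ = orange. Eliminate orange elsewhere: y₁, y₂.
y₁'s domain is down to {brown}, so y₁ = brown.
That leaves y₂ = pink.

y₁=brown, y₂=pink, y₃=white, y₄=orange, y₅=grey, y₆=teal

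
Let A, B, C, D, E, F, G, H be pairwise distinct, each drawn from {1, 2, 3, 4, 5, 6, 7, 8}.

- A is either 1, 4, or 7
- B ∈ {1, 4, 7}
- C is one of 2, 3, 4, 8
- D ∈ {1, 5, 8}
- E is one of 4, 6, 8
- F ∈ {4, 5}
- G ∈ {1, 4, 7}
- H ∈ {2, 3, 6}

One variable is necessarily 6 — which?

E

A, B, G between them cover only {1, 4, 7} — a naked triple. Remove those values from C, D, E, F.
F's domain is down to {5}, so F = 5. Remove 5 from D.
D has just one choice, so D = 8. Eliminate 8 elsewhere: C, E.
So 6 goes to E.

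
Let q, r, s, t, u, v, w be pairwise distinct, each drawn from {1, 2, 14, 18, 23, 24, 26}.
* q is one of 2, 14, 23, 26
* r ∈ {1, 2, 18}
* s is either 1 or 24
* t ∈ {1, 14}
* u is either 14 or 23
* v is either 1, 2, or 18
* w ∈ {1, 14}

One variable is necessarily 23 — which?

u

The 7 variables draw from only 7 values {1, 2, 14, 18, 23, 24, 26}, so each is used; only s can be 24, hence s = 24.
The 6 still-open variables together cover exactly {1, 2, 14, 18, 23, 26} — 6 values for 6 variables — and 26 appears only in q's list, so q = 26.
The 5 still-open variables draw from only 5 values {1, 2, 14, 18, 23}, so each is used; only u can be 23, hence u = 23.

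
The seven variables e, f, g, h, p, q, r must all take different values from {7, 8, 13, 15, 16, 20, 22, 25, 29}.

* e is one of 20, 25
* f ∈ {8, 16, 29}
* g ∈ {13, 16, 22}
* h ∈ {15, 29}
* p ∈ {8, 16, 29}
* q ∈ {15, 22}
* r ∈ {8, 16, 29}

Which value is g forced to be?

f, p, r share exactly the 3 values {8, 16, 29}; by pigeonhole those values go to them, so strike 8, 16, 29 from g, h.
h has just one choice, so h = 15. Remove 15 from q.
q's domain is down to {22}, so q = 22. So g can't be 22.
So g = 13.

13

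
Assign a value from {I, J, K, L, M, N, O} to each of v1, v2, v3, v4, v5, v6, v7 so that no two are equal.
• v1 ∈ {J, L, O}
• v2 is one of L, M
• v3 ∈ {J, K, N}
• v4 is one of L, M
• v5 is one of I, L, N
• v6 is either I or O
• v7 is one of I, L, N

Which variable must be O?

v6

The 7 variables draw from only 7 values {I, J, K, L, M, N, O}, so each is used; only v3 can be K, hence v3 = K.
The 6 still-open variables draw from only 6 values {I, J, L, M, N, O}, so each is used; only v1 can be J, hence v1 = J.
Among the 5 still-open variables, O fits only v6 (and all 5 values in {I, L, M, N, O} must be used), so v6 = O.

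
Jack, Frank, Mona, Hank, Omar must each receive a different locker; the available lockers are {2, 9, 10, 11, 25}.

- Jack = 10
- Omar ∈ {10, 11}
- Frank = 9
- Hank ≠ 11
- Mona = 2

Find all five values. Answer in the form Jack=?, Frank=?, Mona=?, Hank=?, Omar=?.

Jack's domain is down to {10}, so Jack = 10. Remove 10 from Hank, Omar.
Frank's domain is down to {9}, so Frank = 9. So Hank can't be 9.
Mona has just one choice, so Mona = 2. Eliminate 2 elsewhere: Hank.
That leaves Hank = 25.
Omar has just one choice, so Omar = 11.

Jack=10, Frank=9, Mona=2, Hank=25, Omar=11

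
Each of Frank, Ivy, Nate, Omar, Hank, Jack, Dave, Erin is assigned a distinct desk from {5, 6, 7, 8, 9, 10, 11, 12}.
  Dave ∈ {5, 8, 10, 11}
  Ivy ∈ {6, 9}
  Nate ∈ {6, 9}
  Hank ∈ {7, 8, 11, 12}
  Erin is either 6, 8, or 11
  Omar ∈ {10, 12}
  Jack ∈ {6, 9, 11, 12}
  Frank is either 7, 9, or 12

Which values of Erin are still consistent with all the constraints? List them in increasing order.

8, 11

The 8 variables draw from only 8 values {5, 6, 7, 8, 9, 10, 11, 12}, so each is used; only Dave can be 5, hence Dave = 5.
Among the 7 still-open variables, 10 fits only Omar (and all 7 values in {6, 7, 8, 9, 10, 11, 12} must be used), so Omar = 10.
The 2 variables Ivy and Nate are confined to {6, 9}, which locks those values in; drop them from Frank, Jack, Erin.
No further eliminations apply; Erin can still be any of 8, 11.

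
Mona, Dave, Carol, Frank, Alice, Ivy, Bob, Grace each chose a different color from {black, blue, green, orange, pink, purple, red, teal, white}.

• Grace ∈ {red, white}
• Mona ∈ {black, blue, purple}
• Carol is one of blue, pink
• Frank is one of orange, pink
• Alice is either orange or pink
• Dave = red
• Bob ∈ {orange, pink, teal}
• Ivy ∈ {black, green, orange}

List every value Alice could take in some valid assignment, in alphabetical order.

orange, pink

Dave's domain is down to {red}, so Dave = red. Strike red from Grace.
That leaves Grace = white.
Frank and Alice share exactly the 2 values {orange, pink}; by pigeonhole those values go to them, so strike orange, pink from Carol, Ivy, Bob.
Carol's domain is down to {blue}, so Carol = blue. So Mona can't be blue.
That leaves Bob = teal.
No further eliminations apply; Alice can still be any of orange, pink.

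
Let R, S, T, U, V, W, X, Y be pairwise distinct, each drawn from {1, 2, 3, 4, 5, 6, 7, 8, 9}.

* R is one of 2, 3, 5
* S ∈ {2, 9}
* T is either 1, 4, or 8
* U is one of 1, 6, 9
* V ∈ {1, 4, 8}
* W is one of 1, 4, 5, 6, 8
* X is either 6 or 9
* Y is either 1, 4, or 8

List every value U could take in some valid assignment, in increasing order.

6, 9

The 8 variables draw from only 8 values {1, 2, 3, 4, 5, 6, 8, 9}, so each is used; only R can be 3, hence R = 3.
The 7 still-open variables draw from only 7 values {1, 2, 4, 5, 6, 8, 9}, so each is used; only S can be 2, hence S = 2.
The 6 still-open variables draw from only 6 values {1, 4, 5, 6, 8, 9}, so each is used; only W can be 5, hence W = 5.
The 3 variables T, V, Y are confined to {1, 4, 8}, which locks those values in; drop them from U.
No further eliminations apply; U can still be any of 6, 9.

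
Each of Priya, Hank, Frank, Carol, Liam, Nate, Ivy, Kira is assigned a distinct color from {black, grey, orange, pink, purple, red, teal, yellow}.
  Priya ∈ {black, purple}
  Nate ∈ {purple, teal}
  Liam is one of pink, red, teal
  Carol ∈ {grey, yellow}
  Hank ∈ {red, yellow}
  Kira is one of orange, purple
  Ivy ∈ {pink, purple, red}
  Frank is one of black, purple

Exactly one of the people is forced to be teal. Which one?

The 8 variables together cover exactly {black, grey, orange, pink, purple, red, teal, yellow} — 8 values for 8 variables — and grey appears only in Carol's list, so Carol = grey.
Among the 7 still-open variables, orange fits only Kira (and all 7 values in {black, orange, pink, purple, red, teal, yellow} must be used), so Kira = orange.
The 6 still-open variables together cover exactly {black, pink, purple, red, teal, yellow} — 6 values for 6 variables — and yellow appears only in Hank's list, so Hank = yellow.
Priya and Frank share exactly the 2 values {black, purple}; by pigeonhole those values go to them, so strike black, purple from Nate, Ivy.
So teal goes to Nate.

Nate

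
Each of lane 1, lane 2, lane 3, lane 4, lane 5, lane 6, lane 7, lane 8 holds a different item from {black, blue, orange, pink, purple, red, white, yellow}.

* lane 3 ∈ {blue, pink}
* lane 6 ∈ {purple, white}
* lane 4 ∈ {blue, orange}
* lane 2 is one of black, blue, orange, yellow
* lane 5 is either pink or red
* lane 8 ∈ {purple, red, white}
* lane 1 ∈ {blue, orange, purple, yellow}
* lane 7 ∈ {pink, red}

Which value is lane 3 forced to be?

blue

Among the 8 variables, black fits only lane 2 (and all 8 values in {black, blue, orange, pink, purple, red, white, yellow} must be used), so lane 2 = black.
Among the 7 still-open variables, yellow fits only lane 1 (and all 7 values in {blue, orange, pink, purple, red, white, yellow} must be used), so lane 1 = yellow.
The 6 still-open variables draw from only 6 values {blue, orange, pink, purple, red, white}, so each is used; only lane 4 can be orange, hence lane 4 = orange.
Among the 5 still-open variables, blue fits only lane 3 (and all 5 values in {blue, pink, purple, red, white} must be used), so lane 3 = blue.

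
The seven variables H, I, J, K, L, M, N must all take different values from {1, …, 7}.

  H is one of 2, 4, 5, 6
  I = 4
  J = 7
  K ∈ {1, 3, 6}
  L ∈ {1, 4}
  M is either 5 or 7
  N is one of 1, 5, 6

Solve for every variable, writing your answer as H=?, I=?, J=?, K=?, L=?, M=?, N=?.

H=2, I=4, J=7, K=3, L=1, M=5, N=6

I must be 4 (only option left). So H, L can't be 4.
That leaves J = 7. Strike 7 from M.
L's domain is down to {1}, so L = 1. Eliminate 1 elsewhere: K, N.
M has just one choice, so M = 5. Remove 5 from H, N.
N must be 6 (only option left). Eliminate 6 elsewhere: H, K.
H must be 2 (only option left).
K must be 3 (only option left).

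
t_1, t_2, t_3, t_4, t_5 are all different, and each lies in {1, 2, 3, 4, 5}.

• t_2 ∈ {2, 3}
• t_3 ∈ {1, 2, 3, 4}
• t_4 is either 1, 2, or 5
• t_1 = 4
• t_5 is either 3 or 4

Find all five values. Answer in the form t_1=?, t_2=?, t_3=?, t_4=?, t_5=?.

t_1=4, t_2=2, t_3=1, t_4=5, t_5=3

t_1's domain is down to {4}, so t_1 = 4. So t_3, t_5 can't be 4.
t_5 has just one choice, so t_5 = 3. Remove 3 from t_2, t_3.
That leaves t_2 = 2. So t_3, t_4 can't be 2.
t_3 has just one choice, so t_3 = 1. So t_4 can't be 1.
t_4 has just one choice, so t_4 = 5.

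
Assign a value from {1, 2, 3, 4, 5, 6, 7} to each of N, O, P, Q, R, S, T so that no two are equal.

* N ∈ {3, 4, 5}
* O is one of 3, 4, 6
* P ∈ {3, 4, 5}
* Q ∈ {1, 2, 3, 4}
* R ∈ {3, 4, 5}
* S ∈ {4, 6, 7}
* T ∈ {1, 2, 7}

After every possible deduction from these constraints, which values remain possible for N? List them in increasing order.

3, 4, 5

The 3 variables N, P, R are confined to {3, 4, 5}, which locks those values in; drop them from O, Q, S.
O has just one choice, so O = 6. Eliminate 6 elsewhere: S.
That leaves S = 7. Strike 7 from T.
No further eliminations apply; N can still be any of 3, 4, 5.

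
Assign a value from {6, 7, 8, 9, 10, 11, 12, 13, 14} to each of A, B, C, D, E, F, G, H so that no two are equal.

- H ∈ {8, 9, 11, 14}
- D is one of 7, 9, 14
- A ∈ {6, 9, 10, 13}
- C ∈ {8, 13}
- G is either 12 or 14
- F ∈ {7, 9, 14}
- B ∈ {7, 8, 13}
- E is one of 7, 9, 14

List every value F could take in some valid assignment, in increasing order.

7, 9, 14

D, E, F share exactly the 3 values {7, 9, 14}; by pigeonhole those values go to them, so strike 7, 9, 14 from A, B, G, H.
G's domain is down to {12}, so G = 12.
The 2 variables B and C are confined to {8, 13}, which locks those values in; drop them from A, H.
That leaves H = 11.
No further eliminations apply; F can still be any of 7, 9, 14.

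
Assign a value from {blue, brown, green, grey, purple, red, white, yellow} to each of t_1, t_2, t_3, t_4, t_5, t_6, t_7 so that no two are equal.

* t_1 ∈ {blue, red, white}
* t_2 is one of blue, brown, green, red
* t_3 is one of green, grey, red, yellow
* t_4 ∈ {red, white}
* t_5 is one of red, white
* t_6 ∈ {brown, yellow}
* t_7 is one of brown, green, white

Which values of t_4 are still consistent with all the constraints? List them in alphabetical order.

Among the 7 variables, grey fits only t_3 (and all 7 values in {blue, brown, green, grey, red, white, yellow} must be used), so t_3 = grey.
The 6 still-open variables together cover exactly {blue, brown, green, red, white, yellow} — 6 values for 6 variables — and yellow appears only in t_6's list, so t_6 = yellow.
t_4 and t_5 share exactly the 2 values {red, white}; by pigeonhole those values go to them, so strike red, white from t_1, t_2, t_7.
That leaves t_1 = blue. Remove blue from t_2.
No further eliminations apply; t_4 can still be any of red, white.

red, white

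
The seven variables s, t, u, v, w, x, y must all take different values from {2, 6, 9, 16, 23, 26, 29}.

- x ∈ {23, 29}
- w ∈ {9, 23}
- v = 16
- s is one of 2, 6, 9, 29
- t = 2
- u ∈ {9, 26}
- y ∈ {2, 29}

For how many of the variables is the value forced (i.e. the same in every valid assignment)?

7

t must be 2 (only option left). Eliminate 2 elsewhere: s, y.
That leaves v = 16.
y must be 29 (only option left). Remove 29 from s, x.
x has just one choice, so x = 23. So w can't be 23.
That leaves w = 9. Remove 9 from s, u.
That leaves s = 6.
That leaves u = 26.
Every variable is fixed: s=6, t=2, u=26, v=16, w=9, x=23, y=29. That makes 7.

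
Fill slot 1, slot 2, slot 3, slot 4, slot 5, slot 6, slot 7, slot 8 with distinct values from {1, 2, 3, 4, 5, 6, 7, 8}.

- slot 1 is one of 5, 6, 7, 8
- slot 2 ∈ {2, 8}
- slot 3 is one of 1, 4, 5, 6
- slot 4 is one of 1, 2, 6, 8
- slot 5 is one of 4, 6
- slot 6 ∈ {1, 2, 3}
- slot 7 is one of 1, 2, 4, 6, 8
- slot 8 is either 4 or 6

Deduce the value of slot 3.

The 8 variables together cover exactly {1, 2, 3, 4, 5, 6, 7, 8} — 8 values for 8 variables — and 3 appears only in slot 6's list, so slot 6 = 3.
The 7 still-open variables together cover exactly {1, 2, 4, 5, 6, 7, 8} — 7 values for 7 variables — and 7 appears only in slot 1's list, so slot 1 = 7.
The 6 still-open variables together cover exactly {1, 2, 4, 5, 6, 8} — 6 values for 6 variables — and 5 appears only in slot 3's list, so slot 3 = 5.

5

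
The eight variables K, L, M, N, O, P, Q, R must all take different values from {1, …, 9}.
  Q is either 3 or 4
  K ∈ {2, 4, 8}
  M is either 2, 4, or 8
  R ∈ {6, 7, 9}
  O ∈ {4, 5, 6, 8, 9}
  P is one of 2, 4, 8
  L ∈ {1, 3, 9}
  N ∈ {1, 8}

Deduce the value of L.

The 3 variables K, M, P are confined to {2, 4, 8}, which locks those values in; drop them from N, O, Q.
N must be 1 (only option left). Eliminate 1 elsewhere: L.
Q has just one choice, so Q = 3. So L can't be 3.
So L = 9.

9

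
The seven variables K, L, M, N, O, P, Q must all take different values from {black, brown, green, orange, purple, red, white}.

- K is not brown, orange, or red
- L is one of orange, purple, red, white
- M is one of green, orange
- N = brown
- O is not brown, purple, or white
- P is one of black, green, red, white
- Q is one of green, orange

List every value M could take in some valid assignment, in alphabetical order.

N has just one choice, so N = brown.
The 2 variables M and Q are confined to {green, orange}, which locks those values in; drop them from K, L, O, P.
No further eliminations apply; M can still be any of green, orange.

green, orange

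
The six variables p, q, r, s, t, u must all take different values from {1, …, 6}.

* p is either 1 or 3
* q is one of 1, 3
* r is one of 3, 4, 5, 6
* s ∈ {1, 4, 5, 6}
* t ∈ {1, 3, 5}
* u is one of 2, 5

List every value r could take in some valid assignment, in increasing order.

4, 6

The 6 variables together cover exactly {1, 2, 3, 4, 5, 6} — 6 values for 6 variables — and 2 appears only in u's list, so u = 2.
p and q between them cover only {1, 3} — a naked pair. Remove those values from r, s, t.
That leaves t = 5. So r, s can't be 5.
No further eliminations apply; r can still be any of 4, 6.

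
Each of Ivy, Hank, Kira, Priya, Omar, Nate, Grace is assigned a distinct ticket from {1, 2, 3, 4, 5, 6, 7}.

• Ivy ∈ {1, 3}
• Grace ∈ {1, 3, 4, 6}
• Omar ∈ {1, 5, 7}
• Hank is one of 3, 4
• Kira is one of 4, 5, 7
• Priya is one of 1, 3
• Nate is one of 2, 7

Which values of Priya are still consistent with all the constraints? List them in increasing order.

1, 3

The 7 variables together cover exactly {1, 2, 3, 4, 5, 6, 7} — 7 values for 7 variables — and 2 appears only in Nate's list, so Nate = 2.
The 6 still-open variables draw from only 6 values {1, 3, 4, 5, 6, 7}, so each is used; only Grace can be 6, hence Grace = 6.
Ivy and Priya between them cover only {1, 3} — a naked pair. Remove those values from Hank, Omar.
Hank must be 4 (only option left). Eliminate 4 elsewhere: Kira.
No further eliminations apply; Priya can still be any of 1, 3.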